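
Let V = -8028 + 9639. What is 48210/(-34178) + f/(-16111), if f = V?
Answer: -415886034/275320879 ≈ -1.5105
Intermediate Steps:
V = 1611
f = 1611
48210/(-34178) + f/(-16111) = 48210/(-34178) + 1611/(-16111) = 48210*(-1/34178) + 1611*(-1/16111) = -24105/17089 - 1611/16111 = -415886034/275320879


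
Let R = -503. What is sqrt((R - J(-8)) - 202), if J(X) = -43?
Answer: I*sqrt(662) ≈ 25.729*I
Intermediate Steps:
sqrt((R - J(-8)) - 202) = sqrt((-503 - 1*(-43)) - 202) = sqrt((-503 + 43) - 202) = sqrt(-460 - 202) = sqrt(-662) = I*sqrt(662)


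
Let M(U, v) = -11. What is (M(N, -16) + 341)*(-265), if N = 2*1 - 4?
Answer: -87450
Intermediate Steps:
N = -2 (N = 2 - 4 = -2)
(M(N, -16) + 341)*(-265) = (-11 + 341)*(-265) = 330*(-265) = -87450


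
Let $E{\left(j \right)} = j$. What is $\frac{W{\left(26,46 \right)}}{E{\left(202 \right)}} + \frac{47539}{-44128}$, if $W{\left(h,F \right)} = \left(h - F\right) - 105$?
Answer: $- \frac{7559439}{4456928} \approx -1.6961$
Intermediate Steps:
$W{\left(h,F \right)} = -105 + h - F$
$\frac{W{\left(26,46 \right)}}{E{\left(202 \right)}} + \frac{47539}{-44128} = \frac{-105 + 26 - 46}{202} + \frac{47539}{-44128} = \left(-105 + 26 - 46\right) \frac{1}{202} + 47539 \left(- \frac{1}{44128}\right) = \left(-125\right) \frac{1}{202} - \frac{47539}{44128} = - \frac{125}{202} - \frac{47539}{44128} = - \frac{7559439}{4456928}$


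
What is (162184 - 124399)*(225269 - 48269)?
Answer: 6687945000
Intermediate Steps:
(162184 - 124399)*(225269 - 48269) = 37785*177000 = 6687945000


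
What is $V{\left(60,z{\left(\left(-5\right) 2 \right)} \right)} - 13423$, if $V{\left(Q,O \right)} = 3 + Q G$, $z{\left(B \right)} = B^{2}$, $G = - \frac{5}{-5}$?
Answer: $-13360$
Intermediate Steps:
$G = 1$ ($G = \left(-5\right) \left(- \frac{1}{5}\right) = 1$)
$V{\left(Q,O \right)} = 3 + Q$ ($V{\left(Q,O \right)} = 3 + Q 1 = 3 + Q$)
$V{\left(60,z{\left(\left(-5\right) 2 \right)} \right)} - 13423 = \left(3 + 60\right) - 13423 = 63 - 13423 = -13360$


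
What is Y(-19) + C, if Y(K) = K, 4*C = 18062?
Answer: 8993/2 ≈ 4496.5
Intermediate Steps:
C = 9031/2 (C = (¼)*18062 = 9031/2 ≈ 4515.5)
Y(-19) + C = -19 + 9031/2 = 8993/2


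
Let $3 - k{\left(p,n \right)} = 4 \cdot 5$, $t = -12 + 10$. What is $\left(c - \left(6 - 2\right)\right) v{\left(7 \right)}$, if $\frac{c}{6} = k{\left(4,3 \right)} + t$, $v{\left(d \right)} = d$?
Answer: $-826$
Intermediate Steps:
$t = -2$
$k{\left(p,n \right)} = -17$ ($k{\left(p,n \right)} = 3 - 4 \cdot 5 = 3 - 20 = -17$)
$c = -114$ ($c = 6 \left(-17 - 2\right) = 6 \left(-19\right) = -114$)
$\left(c - \left(6 - 2\right)\right) v{\left(7 \right)} = \left(-114 - \left(6 - 2\right)\right) 7 = \left(-114 - 4\right) 7 = \left(-118\right) 7 = -826$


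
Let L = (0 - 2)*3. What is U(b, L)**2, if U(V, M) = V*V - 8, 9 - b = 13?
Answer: 64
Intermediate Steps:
b = -4 (b = 9 - 1*13 = 9 - 13 = -4)
L = -6 (L = -2*3 = -6)
U(V, M) = -8 + V**2 (U(V, M) = V**2 - 8 = -8 + V**2)
U(b, L)**2 = (-8 + (-4)**2)**2 = (-8 + 16)**2 = 8**2 = 64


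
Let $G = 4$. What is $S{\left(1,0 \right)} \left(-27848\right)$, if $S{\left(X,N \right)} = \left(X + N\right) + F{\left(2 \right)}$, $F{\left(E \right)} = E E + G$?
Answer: $-250632$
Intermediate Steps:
$F{\left(E \right)} = 4 + E^{2}$ ($F{\left(E \right)} = E E + 4 = E^{2} + 4 = 4 + E^{2}$)
$S{\left(X,N \right)} = 8 + N + X$ ($S{\left(X,N \right)} = \left(X + N\right) + \left(4 + 2^{2}\right) = \left(N + X\right) + \left(4 + 4\right) = \left(N + X\right) + 8 = 8 + N + X$)
$S{\left(1,0 \right)} \left(-27848\right) = \left(8 + 0 + 1\right) \left(-27848\right) = 9 \left(-27848\right) = -250632$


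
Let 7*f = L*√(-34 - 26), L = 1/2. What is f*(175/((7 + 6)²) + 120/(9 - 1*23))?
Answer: -8915*I*√15/8281 ≈ -4.1695*I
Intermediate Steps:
L = ½ ≈ 0.50000
f = I*√15/7 (f = (√(-34 - 26)/2)/7 = (√(-60)/2)/7 = ((2*I*√15)/2)/7 = (I*√15)/7 = I*√15/7 ≈ 0.55328*I)
f*(175/((7 + 6)²) + 120/(9 - 1*23)) = (I*√15/7)*(175/((7 + 6)²) + 120/(9 - 1*23)) = (I*√15/7)*(175/(13²) + 120/(9 - 23)) = (I*√15/7)*(175/169 + 120/(-14)) = (I*√15/7)*(175*(1/169) + 120*(-1/14)) = (I*√15/7)*(175/169 - 60/7) = (I*√15/7)*(-8915/1183) = -8915*I*√15/8281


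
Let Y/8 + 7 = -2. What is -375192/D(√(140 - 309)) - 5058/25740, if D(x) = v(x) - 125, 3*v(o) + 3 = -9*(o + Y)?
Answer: -5365545989/1528670 - 1625832*I/1069 ≈ -3509.9 - 1520.9*I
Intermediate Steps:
Y = -72 (Y = -56 + 8*(-2) = -56 - 16 = -72)
v(o) = 215 - 3*o (v(o) = -1 + (-9*(o - 72))/3 = -1 + (-9*(-72 + o))/3 = -1 + (648 - 9*o)/3 = -1 + (216 - 3*o) = 215 - 3*o)
D(x) = 90 - 3*x (D(x) = (215 - 3*x) - 125 = 90 - 3*x)
-375192/D(√(140 - 309)) - 5058/25740 = -375192/(90 - 3*√(140 - 309)) - 5058/25740 = -375192/(90 - 39*I) - 5058*1/25740 = -375192/(90 - 39*I) - 281/1430 = -375192*(90 + 39*I)/9621 - 281/1430 = -41688*(90 + 39*I)/1069 - 281/1430 = -281/1430 - 41688*(90 + 39*I)/1069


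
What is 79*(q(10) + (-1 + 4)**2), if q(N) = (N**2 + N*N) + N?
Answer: 17301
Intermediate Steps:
q(N) = N + 2*N**2 (q(N) = (N**2 + N**2) + N = 2*N**2 + N = N + 2*N**2)
79*(q(10) + (-1 + 4)**2) = 79*(10*(1 + 2*10) + (-1 + 4)**2) = 79*(10*(1 + 20) + 3**2) = 79*(10*21 + 9) = 79*(210 + 9) = 79*219 = 17301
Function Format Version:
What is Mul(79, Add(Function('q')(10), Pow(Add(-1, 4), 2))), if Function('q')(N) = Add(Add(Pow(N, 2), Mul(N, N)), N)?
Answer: 17301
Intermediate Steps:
Function('q')(N) = Add(N, Mul(2, Pow(N, 2))) (Function('q')(N) = Add(Add(Pow(N, 2), Pow(N, 2)), N) = Add(Mul(2, Pow(N, 2)), N) = Add(N, Mul(2, Pow(N, 2))))
Mul(79, Add(Function('q')(10), Pow(Add(-1, 4), 2))) = Mul(79, Add(Mul(10, Add(1, Mul(2, 10))), Pow(Add(-1, 4), 2))) = Mul(79, Add(Mul(10, Add(1, 20)), Pow(3, 2))) = Mul(79, Add(Mul(10, 21), 9)) = Mul(79, Add(210, 9)) = Mul(79, 219) = 17301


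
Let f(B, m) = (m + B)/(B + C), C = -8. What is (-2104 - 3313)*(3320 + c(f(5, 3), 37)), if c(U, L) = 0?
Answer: -17984440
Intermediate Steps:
f(B, m) = (B + m)/(-8 + B) (f(B, m) = (m + B)/(B - 8) = (B + m)/(-8 + B))
(-2104 - 3313)*(3320 + c(f(5, 3), 37)) = (-2104 - 3313)*(3320 + 0) = -5417*3320 = -17984440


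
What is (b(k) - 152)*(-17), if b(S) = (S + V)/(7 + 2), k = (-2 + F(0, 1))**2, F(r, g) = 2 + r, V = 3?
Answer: 7735/3 ≈ 2578.3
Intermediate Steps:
k = 0 (k = (-2 + (2 + 0))**2 = (-2 + 2)**2 = 0**2 = 0)
b(S) = 1/3 + S/9 (b(S) = (S + 3)/(7 + 2) = (3 + S)/9 = (3 + S)*(1/9) = 1/3 + S/9)
(b(k) - 152)*(-17) = ((1/3 + (1/9)*0) - 152)*(-17) = ((1/3 + 0) - 152)*(-17) = (1/3 - 152)*(-17) = -455/3*(-17) = 7735/3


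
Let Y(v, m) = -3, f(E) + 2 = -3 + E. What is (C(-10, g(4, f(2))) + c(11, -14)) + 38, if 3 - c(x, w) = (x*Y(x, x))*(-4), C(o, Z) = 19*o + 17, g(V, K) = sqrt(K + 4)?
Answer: -264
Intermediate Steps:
f(E) = -5 + E (f(E) = -2 + (-3 + E) = -5 + E)
g(V, K) = sqrt(4 + K)
C(o, Z) = 17 + 19*o
c(x, w) = 3 - 12*x (c(x, w) = 3 - x*(-3)*(-4) = 3 - (-3*x)*(-4) = 3 - 12*x)
(C(-10, g(4, f(2))) + c(11, -14)) + 38 = ((17 + 19*(-10)) + (3 - 12*11)) + 38 = ((17 - 190) + (3 - 132)) + 38 = (-173 - 129) + 38 = -302 + 38 = -264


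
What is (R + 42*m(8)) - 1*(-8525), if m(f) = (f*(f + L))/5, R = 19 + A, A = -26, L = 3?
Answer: 46286/5 ≈ 9257.2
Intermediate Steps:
R = -7 (R = 19 - 26 = -7)
m(f) = f*(3 + f)/5 (m(f) = (f*(f + 3))/5 = (f*(3 + f))*(⅕) = f*(3 + f)/5)
(R + 42*m(8)) - 1*(-8525) = (-7 + 42*((⅕)*8*(3 + 8))) - 1*(-8525) = (-7 + 42*((⅕)*8*11)) + 8525 = (-7 + 42*(88/5)) + 8525 = (-7 + 3696/5) + 8525 = 3661/5 + 8525 = 46286/5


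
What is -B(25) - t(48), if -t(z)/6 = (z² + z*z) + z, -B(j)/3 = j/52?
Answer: 1452747/52 ≈ 27937.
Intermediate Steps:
B(j) = -3*j/52
t(z) = -12*z² - 6*z (t(z) = -6*((z² + z*z) + z) = -6*((z² + z²) + z) = -6*(2*z² + z) = -6*(z + 2*z²) = -12*z² - 6*z)
-B(25) - t(48) = -(-3)*25/52 - (-6)*48*(1 + 2*48) = -1*(-75/52) - (-6)*48*(1 + 96) = 75/52 - (-6)*48*97 = 75/52 - 1*(-27936) = 75/52 + 27936 = 1452747/52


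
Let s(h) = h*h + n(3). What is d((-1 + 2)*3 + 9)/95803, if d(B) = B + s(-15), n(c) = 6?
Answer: 243/95803 ≈ 0.0025365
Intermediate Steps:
s(h) = 6 + h² (s(h) = h*h + 6 = h² + 6 = 6 + h²)
d(B) = 231 + B (d(B) = B + (6 + (-15)²) = B + (6 + 225) = B + 231 = 231 + B)
d((-1 + 2)*3 + 9)/95803 = (231 + ((-1 + 2)*3 + 9))/95803 = (231 + (1*3 + 9))*(1/95803) = (231 + (3 + 9))*(1/95803) = (231 + 12)*(1/95803) = 243*(1/95803) = 243/95803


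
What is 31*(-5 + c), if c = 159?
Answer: 4774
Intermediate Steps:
31*(-5 + c) = 31*(-5 + 159) = 31*154 = 4774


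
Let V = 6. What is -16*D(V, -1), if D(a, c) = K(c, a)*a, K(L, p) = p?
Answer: -576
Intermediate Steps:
D(a, c) = a² (D(a, c) = a*a = a²)
-16*D(V, -1) = -16*6² = -16*36 = -576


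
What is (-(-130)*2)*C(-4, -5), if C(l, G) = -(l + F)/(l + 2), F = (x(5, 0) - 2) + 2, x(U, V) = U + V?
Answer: 130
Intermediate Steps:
F = 5 (F = ((5 + 0) - 2) + 2 = (5 - 2) + 2 = 3 + 2 = 5)
C(l, G) = -(5 + l)/(2 + l) (C(l, G) = -(l + 5)/(l + 2) = -(5 + l)/(2 + l))
(-(-130)*2)*C(-4, -5) = (-(-130)*2)*((-5 - 1*(-4))/(2 - 4)) = (-26*(-10))*((-5 + 4)/(-2)) = 260*(-1/2*(-1)) = 260*(1/2) = 130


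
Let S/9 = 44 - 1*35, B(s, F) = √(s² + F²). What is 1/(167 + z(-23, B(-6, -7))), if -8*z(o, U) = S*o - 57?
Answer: 1/407 ≈ 0.0024570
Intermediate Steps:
B(s, F) = √(F² + s²)
S = 81 (S = 9*(44 - 1*35) = 9*(44 - 35) = 9*9 = 81)
z(o, U) = 57/8 - 81*o/8 (z(o, U) = -(81*o - 57)/8 = -(-57 + 81*o)/8 = 57/8 - 81*o/8)
1/(167 + z(-23, B(-6, -7))) = 1/(167 + (57/8 - 81/8*(-23))) = 1/(167 + (57/8 + 1863/8)) = 1/(167 + 240) = 1/407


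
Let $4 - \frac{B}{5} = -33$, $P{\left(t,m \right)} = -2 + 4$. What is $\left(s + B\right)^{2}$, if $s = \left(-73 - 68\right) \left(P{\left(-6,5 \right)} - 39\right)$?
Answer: $29181604$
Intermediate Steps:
$P{\left(t,m \right)} = 2$
$B = 185$ ($B = 20 - -165 = 20 + 165 = 185$)
$s = 5217$ ($s = \left(-73 - 68\right) \left(2 - 39\right) = \left(-141\right) \left(-37\right) = 5217$)
$\left(s + B\right)^{2} = \left(5217 + 185\right)^{2} = 5402^{2} = 29181604$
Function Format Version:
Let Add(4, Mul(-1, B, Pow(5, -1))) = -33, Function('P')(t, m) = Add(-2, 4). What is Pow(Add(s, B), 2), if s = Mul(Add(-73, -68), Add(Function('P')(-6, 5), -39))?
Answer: 29181604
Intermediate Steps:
Function('P')(t, m) = 2
B = 185 (B = Add(20, Mul(-5, -33)) = Add(20, 165) = 185)
s = 5217 (s = Mul(Add(-73, -68), Add(2, -39)) = Mul(-141, -37) = 5217)
Pow(Add(s, B), 2) = Pow(Add(5217, 185), 2) = Pow(5402, 2) = 29181604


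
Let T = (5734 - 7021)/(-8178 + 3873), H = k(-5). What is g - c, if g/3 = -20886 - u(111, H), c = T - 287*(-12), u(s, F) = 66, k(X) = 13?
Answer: -95140929/1435 ≈ -66300.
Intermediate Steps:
H = 13
T = 429/1435 (T = -1287/(-4305) = -1287*(-1/4305) = 429/1435 ≈ 0.29895)
c = 4942569/1435 (c = 429/1435 - 287*(-12) = 429/1435 - 1*(-3444) = 429/1435 + 3444 = 4942569/1435 ≈ 3444.3)
g = -62856 (g = 3*(-20886 - 1*66) = 3*(-20886 - 66) = 3*(-20952) = -62856)
g - c = -62856 - 1*4942569/1435 = -62856 - 4942569/1435 = -95140929/1435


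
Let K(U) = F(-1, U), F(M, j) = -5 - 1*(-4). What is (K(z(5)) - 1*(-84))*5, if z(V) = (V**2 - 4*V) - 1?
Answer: 415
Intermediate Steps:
F(M, j) = -1 (F(M, j) = -5 + 4 = -1)
z(V) = -1 + V**2 - 4*V
K(U) = -1
(K(z(5)) - 1*(-84))*5 = (-1 - 1*(-84))*5 = (-1 + 84)*5 = 83*5 = 415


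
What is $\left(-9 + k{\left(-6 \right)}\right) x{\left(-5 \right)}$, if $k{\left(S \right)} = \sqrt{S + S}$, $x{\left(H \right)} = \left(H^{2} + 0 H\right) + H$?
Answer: $-180 + 40 i \sqrt{3} \approx -180.0 + 69.282 i$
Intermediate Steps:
$x{\left(H \right)} = H + H^{2}$ ($x{\left(H \right)} = \left(H^{2} + 0\right) + H = H^{2} + H = H + H^{2}$)
$k{\left(S \right)} = \sqrt{2} \sqrt{S}$ ($k{\left(S \right)} = \sqrt{2 S} = \sqrt{2} \sqrt{S}$)
$\left(-9 + k{\left(-6 \right)}\right) x{\left(-5 \right)} = \left(-9 + \sqrt{2} \sqrt{-6}\right) \left(- 5 \left(1 - 5\right)\right) = \left(-9 + \sqrt{2} i \sqrt{6}\right) \left(\left(-5\right) \left(-4\right)\right) = \left(-9 + 2 i \sqrt{3}\right) 20 = -180 + 40 i \sqrt{3}$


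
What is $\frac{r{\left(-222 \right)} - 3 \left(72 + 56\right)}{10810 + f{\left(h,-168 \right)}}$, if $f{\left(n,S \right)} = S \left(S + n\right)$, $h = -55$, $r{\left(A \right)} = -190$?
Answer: $- \frac{287}{24137} \approx -0.01189$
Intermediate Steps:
$\frac{r{\left(-222 \right)} - 3 \left(72 + 56\right)}{10810 + f{\left(h,-168 \right)}} = \frac{-190 - 3 \left(72 + 56\right)}{10810 - 168 \left(-168 - 55\right)} = \frac{-190 - 384}{10810 - -37464} = \frac{-190 - 384}{10810 + 37464} = - \frac{574}{48274} = \left(-574\right) \frac{1}{48274} = - \frac{287}{24137}$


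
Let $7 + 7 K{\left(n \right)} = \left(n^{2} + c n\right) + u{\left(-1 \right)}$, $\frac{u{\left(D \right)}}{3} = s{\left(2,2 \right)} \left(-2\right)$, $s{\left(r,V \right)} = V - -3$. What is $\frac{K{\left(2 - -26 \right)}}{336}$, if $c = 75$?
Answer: $\frac{949}{784} \approx 1.2105$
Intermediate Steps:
$s{\left(r,V \right)} = 3 + V$ ($s{\left(r,V \right)} = V + 3 = 3 + V$)
$u{\left(D \right)} = -30$ ($u{\left(D \right)} = 3 \left(3 + 2\right) \left(-2\right) = 3 \cdot 5 \left(-2\right) = 3 \left(-10\right) = -30$)
$K{\left(n \right)} = - \frac{37}{7} + \frac{n^{2}}{7} + \frac{75 n}{7}$ ($K{\left(n \right)} = -1 + \frac{\left(n^{2} + 75 n\right) - 30}{7} = -1 + \frac{-30 + n^{2} + 75 n}{7} = -1 + \left(- \frac{30}{7} + \frac{n^{2}}{7} + \frac{75 n}{7}\right) = - \frac{37}{7} + \frac{n^{2}}{7} + \frac{75 n}{7}$)
$\frac{K{\left(2 - -26 \right)}}{336} = \frac{- \frac{37}{7} + \frac{\left(2 - -26\right)^{2}}{7} + \frac{75 \left(2 - -26\right)}{7}}{336} = \left(- \frac{37}{7} + \frac{\left(2 + 26\right)^{2}}{7} + \frac{75 \left(2 + 26\right)}{7}\right) \frac{1}{336} = \left(- \frac{37}{7} + \frac{28^{2}}{7} + \frac{75}{7} \cdot 28\right) \frac{1}{336} = \left(- \frac{37}{7} + \frac{1}{7} \cdot 784 + 300\right) \frac{1}{336} = \left(- \frac{37}{7} + 112 + 300\right) \frac{1}{336} = \frac{2847}{7} \cdot \frac{1}{336} = \frac{949}{784}$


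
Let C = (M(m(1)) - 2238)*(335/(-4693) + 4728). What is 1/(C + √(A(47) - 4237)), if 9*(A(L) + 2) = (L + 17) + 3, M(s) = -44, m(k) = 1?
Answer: -1069301492914473/11536836135990992919796 - 66072747*I*√9521/11536836135990992919796 ≈ -9.2686e-8 - 5.5883e-13*I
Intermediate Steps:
A(L) = 2/9 + L/9 (A(L) = -2 + ((L + 17) + 3)/9 = -2 + ((17 + L) + 3)/9 = -2 + (20 + L)/9 = -2 + (20/9 + L/9) = 2/9 + L/9)
C = -50633401658/4693 (C = (-44 - 2238)*(335/(-4693) + 4728) = -2282*(335*(-1/4693) + 4728) = -2282*(-335/4693 + 4728) = -2282*22188169/4693 = -50633401658/4693 ≈ -1.0789e+7)
1/(C + √(A(47) - 4237)) = 1/(-50633401658/4693 + √((2/9 + (⅑)*47) - 4237)) = 1/(-50633401658/4693 + √((2/9 + 47/9) - 4237)) = 1/(-50633401658/4693 + √(49/9 - 4237)) = 1/(-50633401658/4693 + √(-38084/9)) = 1/(-50633401658/4693 + 2*I*√9521/3)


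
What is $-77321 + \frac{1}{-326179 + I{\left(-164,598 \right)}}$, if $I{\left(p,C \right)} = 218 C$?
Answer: $- \frac{15140611616}{195815} \approx -77321.0$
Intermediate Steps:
$-77321 + \frac{1}{-326179 + I{\left(-164,598 \right)}} = -77321 + \frac{1}{-326179 + 218 \cdot 598} = -77321 + \frac{1}{-326179 + 130364} = -77321 + \frac{1}{-195815} = -77321 - \frac{1}{195815} = - \frac{15140611616}{195815}$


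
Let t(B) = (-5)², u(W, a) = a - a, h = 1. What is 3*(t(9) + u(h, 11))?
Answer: 75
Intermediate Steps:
u(W, a) = 0
t(B) = 25
3*(t(9) + u(h, 11)) = 3*(25 + 0) = 3*25 = 75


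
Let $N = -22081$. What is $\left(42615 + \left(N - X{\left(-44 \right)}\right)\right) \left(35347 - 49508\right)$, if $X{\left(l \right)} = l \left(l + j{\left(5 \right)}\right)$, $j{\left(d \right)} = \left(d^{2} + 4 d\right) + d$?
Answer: $-294520478$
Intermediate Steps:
$j{\left(d \right)} = d^{2} + 5 d$
$X{\left(l \right)} = l \left(50 + l\right)$ ($X{\left(l \right)} = l \left(l + 5 \left(5 + 5\right)\right) = l \left(l + 5 \cdot 10\right) = l \left(l + 50\right) = l \left(50 + l\right)$)
$\left(42615 + \left(N - X{\left(-44 \right)}\right)\right) \left(35347 - 49508\right) = \left(42615 - \left(22081 - 44 \left(50 - 44\right)\right)\right) \left(35347 - 49508\right) = \left(42615 - \left(22081 - 264\right)\right) \left(-14161\right) = \left(42615 - 21817\right) \left(-14161\right) = 20798 \left(-14161\right) = -294520478$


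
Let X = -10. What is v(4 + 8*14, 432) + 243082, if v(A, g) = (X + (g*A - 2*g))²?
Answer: 2424623726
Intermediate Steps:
v(A, g) = (-10 - 2*g + A*g)² (v(A, g) = (-10 + (g*A - 2*g))² = (-10 + (A*g - 2*g))² = (-10 + (-2*g + A*g))² = (-10 - 2*g + A*g)²)
v(4 + 8*14, 432) + 243082 = (10 + 2*432 - 1*(4 + 8*14)*432)² + 243082 = (10 + 864 - 1*(4 + 112)*432)² + 243082 = (10 + 864 - 1*116*432)² + 243082 = (10 + 864 - 50112)² + 243082 = (-49238)² + 243082 = 2424380644 + 243082 = 2424623726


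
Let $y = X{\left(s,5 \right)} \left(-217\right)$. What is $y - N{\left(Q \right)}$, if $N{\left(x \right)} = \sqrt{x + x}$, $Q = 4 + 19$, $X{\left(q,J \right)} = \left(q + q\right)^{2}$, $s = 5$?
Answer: $-21700 - \sqrt{46} \approx -21707.0$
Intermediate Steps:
$X{\left(q,J \right)} = 4 q^{2}$ ($X{\left(q,J \right)} = \left(2 q\right)^{2} = 4 q^{2}$)
$Q = 23$
$N{\left(x \right)} = \sqrt{2} \sqrt{x}$ ($N{\left(x \right)} = \sqrt{2 x} = \sqrt{2} \sqrt{x}$)
$y = -21700$ ($y = 4 \cdot 5^{2} \left(-217\right) = 4 \cdot 25 \left(-217\right) = 100 \left(-217\right) = -21700$)
$y - N{\left(Q \right)} = -21700 - \sqrt{2} \sqrt{23} = -21700 - \sqrt{46}$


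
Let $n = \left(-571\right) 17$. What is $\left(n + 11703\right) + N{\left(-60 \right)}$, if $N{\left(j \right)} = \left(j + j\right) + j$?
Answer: $1816$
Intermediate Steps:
$n = -9707$
$N{\left(j \right)} = 3 j$ ($N{\left(j \right)} = 2 j + j = 3 j$)
$\left(n + 11703\right) + N{\left(-60 \right)} = \left(-9707 + 11703\right) + 3 \left(-60\right) = 1996 - 180 = 1816$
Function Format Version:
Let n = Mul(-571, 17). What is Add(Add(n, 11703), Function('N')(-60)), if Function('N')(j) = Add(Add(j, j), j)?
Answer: 1816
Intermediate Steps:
n = -9707
Function('N')(j) = Mul(3, j) (Function('N')(j) = Add(Mul(2, j), j) = Mul(3, j))
Add(Add(n, 11703), Function('N')(-60)) = Add(Add(-9707, 11703), Mul(3, -60)) = Add(1996, -180) = 1816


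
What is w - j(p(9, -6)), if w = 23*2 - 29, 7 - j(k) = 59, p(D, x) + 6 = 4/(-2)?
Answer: 69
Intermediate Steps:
p(D, x) = -8 (p(D, x) = -6 + 4/(-2) = -6 + 4*(-1/2) = -6 - 2 = -8)
j(k) = -52 (j(k) = 7 - 1*59 = 7 - 59 = -52)
w = 17 (w = 46 - 29 = 17)
w - j(p(9, -6)) = 17 - 1*(-52) = 17 + 52 = 69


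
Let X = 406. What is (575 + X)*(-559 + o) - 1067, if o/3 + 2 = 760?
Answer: 1681348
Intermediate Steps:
o = 2274 (o = -6 + 3*760 = -6 + 2280 = 2274)
(575 + X)*(-559 + o) - 1067 = (575 + 406)*(-559 + 2274) - 1067 = 981*1715 - 1067 = 1682415 - 1067 = 1681348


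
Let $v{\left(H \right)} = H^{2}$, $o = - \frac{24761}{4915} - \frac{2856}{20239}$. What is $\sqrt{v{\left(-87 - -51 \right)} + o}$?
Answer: $\frac{\sqrt{12772949108098233085}}{99474685} \approx 35.928$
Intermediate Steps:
$o = - \frac{515175119}{99474685}$ ($o = \left(-24761\right) \frac{1}{4915} - \frac{2856}{20239} = - \frac{24761}{4915} - \frac{2856}{20239} = - \frac{515175119}{99474685} \approx -5.179$)
$\sqrt{v{\left(-87 - -51 \right)} + o} = \sqrt{\left(-87 - -51\right)^{2} - \frac{515175119}{99474685}} = \sqrt{\left(-87 + 51\right)^{2} - \frac{515175119}{99474685}} = \sqrt{\left(-36\right)^{2} - \frac{515175119}{99474685}} = \sqrt{1296 - \frac{515175119}{99474685}} = \sqrt{\frac{128404016641}{99474685}} = \frac{\sqrt{12772949108098233085}}{99474685}$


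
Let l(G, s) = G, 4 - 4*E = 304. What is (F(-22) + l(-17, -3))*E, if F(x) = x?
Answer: 2925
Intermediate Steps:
E = -75 (E = 1 - ¼*304 = 1 - 76 = -75)
(F(-22) + l(-17, -3))*E = (-22 - 17)*(-75) = -39*(-75) = 2925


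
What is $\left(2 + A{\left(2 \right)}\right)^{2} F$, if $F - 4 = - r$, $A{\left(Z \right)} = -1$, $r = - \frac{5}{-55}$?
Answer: $\frac{43}{11} \approx 3.9091$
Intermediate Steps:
$r = \frac{1}{11}$ ($r = \left(-5\right) \left(- \frac{1}{55}\right) = \frac{1}{11} \approx 0.090909$)
$F = \frac{43}{11}$ ($F = 4 - \frac{1}{11} = \frac{43}{11} \approx 3.9091$)
$\left(2 + A{\left(2 \right)}\right)^{2} F = \left(2 - 1\right)^{2} \cdot \frac{43}{11} = 1^{2} \cdot \frac{43}{11} = 1 \cdot \frac{43}{11} = \frac{43}{11}$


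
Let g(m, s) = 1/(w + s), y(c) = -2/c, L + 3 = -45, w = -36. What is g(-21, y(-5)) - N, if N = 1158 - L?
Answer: -214673/178 ≈ -1206.0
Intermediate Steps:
L = -48 (L = -3 - 45 = -48)
g(m, s) = 1/(-36 + s)
N = 1206 (N = 1158 - 1*(-48) = 1158 + 48 = 1206)
g(-21, y(-5)) - N = 1/(-36 - 2/(-5)) - 1*1206 = 1/(-36 - 2*(-⅕)) - 1206 = 1/(-36 + ⅖) - 1206 = 1/(-178/5) - 1206 = -5/178 - 1206 = -214673/178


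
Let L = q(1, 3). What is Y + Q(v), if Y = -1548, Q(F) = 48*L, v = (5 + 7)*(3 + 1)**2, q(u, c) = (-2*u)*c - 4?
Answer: -2028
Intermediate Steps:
q(u, c) = -4 - 2*c*u (q(u, c) = -2*c*u - 4 = -4 - 2*c*u)
L = -10 (L = -4 - 2*3*1 = -4 - 6 = -10)
v = 192 (v = 12*4**2 = 12*16 = 192)
Q(F) = -480 (Q(F) = 48*(-10) = -480)
Y + Q(v) = -1548 - 480 = -2028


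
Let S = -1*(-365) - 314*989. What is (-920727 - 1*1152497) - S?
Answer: -1763043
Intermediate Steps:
S = -310181 (S = 365 - 310546 = -310181)
(-920727 - 1*1152497) - S = (-920727 - 1*1152497) - 1*(-310181) = (-920727 - 1152497) + 310181 = -2073224 + 310181 = -1763043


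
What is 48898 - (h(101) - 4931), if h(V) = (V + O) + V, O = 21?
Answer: 53606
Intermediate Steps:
h(V) = 21 + 2*V (h(V) = (V + 21) + V = (21 + V) + V = 21 + 2*V)
48898 - (h(101) - 4931) = 48898 - ((21 + 2*101) - 4931) = 48898 - ((21 + 202) - 4931) = 48898 - (223 - 4931) = 48898 - 1*(-4708) = 48898 + 4708 = 53606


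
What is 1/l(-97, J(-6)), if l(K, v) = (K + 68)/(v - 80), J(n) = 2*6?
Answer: 68/29 ≈ 2.3448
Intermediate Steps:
J(n) = 12
l(K, v) = (68 + K)/(-80 + v)
1/l(-97, J(-6)) = 1/((68 - 97)/(-80 + 12)) = 1/(-29/(-68)) = 1/(-1/68*(-29)) = 1/(29/68) = 68/29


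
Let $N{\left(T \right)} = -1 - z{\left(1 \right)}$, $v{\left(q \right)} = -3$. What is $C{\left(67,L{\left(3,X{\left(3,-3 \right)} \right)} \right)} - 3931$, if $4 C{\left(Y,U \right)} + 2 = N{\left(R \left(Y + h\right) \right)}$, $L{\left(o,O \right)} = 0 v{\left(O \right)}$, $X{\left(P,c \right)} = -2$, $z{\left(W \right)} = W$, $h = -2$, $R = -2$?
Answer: $-3932$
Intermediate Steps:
$L{\left(o,O \right)} = 0$ ($L{\left(o,O \right)} = 0 \left(-3\right) = 0$)
$N{\left(T \right)} = -2$ ($N{\left(T \right)} = -1 - 1 = -2$)
$C{\left(Y,U \right)} = -1$ ($C{\left(Y,U \right)} = - \frac{1}{2} + \frac{1}{4} \left(-2\right) = - \frac{1}{2} - \frac{1}{2} = -1$)
$C{\left(67,L{\left(3,X{\left(3,-3 \right)} \right)} \right)} - 3931 = -1 - 3931 = -3932$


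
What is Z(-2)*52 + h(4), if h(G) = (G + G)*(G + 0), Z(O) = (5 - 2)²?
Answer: 500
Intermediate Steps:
Z(O) = 9 (Z(O) = 3² = 9)
h(G) = 2*G² (h(G) = (2*G)*G = 2*G²)
Z(-2)*52 + h(4) = 9*52 + 2*4² = 468 + 2*16 = 468 + 32 = 500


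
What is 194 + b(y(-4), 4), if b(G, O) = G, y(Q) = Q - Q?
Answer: 194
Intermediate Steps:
y(Q) = 0
194 + b(y(-4), 4) = 194 + 0 = 194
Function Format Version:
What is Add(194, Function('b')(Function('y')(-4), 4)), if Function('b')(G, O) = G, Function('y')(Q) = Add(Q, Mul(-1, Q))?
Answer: 194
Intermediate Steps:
Function('y')(Q) = 0
Add(194, Function('b')(Function('y')(-4), 4)) = Add(194, 0) = 194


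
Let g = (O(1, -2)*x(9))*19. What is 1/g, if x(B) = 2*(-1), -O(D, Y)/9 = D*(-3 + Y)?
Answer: -1/1710 ≈ -0.00058480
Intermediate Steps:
O(D, Y) = -9*D*(-3 + Y)
x(B) = -2
g = -1710 (g = ((9*1*(3 - 1*(-2)))*(-2))*19 = ((9*1*(3 + 2))*(-2))*19 = ((9*1*5)*(-2))*19 = (45*(-2))*19 = -90*19 = -1710)
1/g = 1/(-1710) = -1/1710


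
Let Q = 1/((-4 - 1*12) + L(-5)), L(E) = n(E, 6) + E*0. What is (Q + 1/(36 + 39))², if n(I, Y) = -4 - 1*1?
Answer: 36/30625 ≈ 0.0011755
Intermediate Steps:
n(I, Y) = -5 (n(I, Y) = -4 - 1 = -5)
L(E) = -5 (L(E) = -5 + E*0 = -5 + 0 = -5)
Q = -1/21 (Q = 1/((-4 - 1*12) - 5) = 1/((-4 - 12) - 5) = 1/(-16 - 5) = 1/(-21) = -1/21 ≈ -0.047619)
(Q + 1/(36 + 39))² = (-1/21 + 1/(36 + 39))² = (-1/21 + 1/75)² = (-6/175)² = 36/30625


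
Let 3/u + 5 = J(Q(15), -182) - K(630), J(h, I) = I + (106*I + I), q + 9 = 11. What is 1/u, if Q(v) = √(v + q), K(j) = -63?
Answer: -19598/3 ≈ -6532.7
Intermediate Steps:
q = 2 (q = -9 + 11 = 2)
Q(v) = √(2 + v) (Q(v) = √(v + 2) = √(2 + v))
J(h, I) = 108*I (J(h, I) = I + 107*I = 108*I)
u = -3/19598 (u = 3/(-5 + (108*(-182) - 1*(-63))) = 3/(-5 + (-19656 + 63)) = 3/(-5 - 19593) = 3/(-19598) = 3*(-1/19598) = -3/19598 ≈ -0.00015308)
1/u = 1/(-3/19598) = -19598/3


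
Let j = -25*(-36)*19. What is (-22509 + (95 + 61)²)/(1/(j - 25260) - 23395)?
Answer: -514080/6582869 ≈ -0.078094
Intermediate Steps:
j = 17100 (j = 900*19 = 17100)
(-22509 + (95 + 61)²)/(1/(j - 25260) - 23395) = (-22509 + (95 + 61)²)/(1/(17100 - 25260) - 23395) = (-22509 + 156²)/(1/(-8160) - 23395) = (-22509 + 24336)/(-1/8160 - 23395) = 1827/(-190903201/8160) = 1827*(-8160/190903201) = -514080/6582869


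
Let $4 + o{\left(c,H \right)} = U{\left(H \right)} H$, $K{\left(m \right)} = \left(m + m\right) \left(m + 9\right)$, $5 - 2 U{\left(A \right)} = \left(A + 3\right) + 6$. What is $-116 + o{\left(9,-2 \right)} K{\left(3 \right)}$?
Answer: $-260$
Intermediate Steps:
$U{\left(A \right)} = -2 - \frac{A}{2}$ ($U{\left(A \right)} = \frac{5}{2} - \frac{\left(A + 3\right) + 6}{2} = \frac{5}{2} - \frac{\left(3 + A\right) + 6}{2} = \frac{5}{2} - \frac{9 + A}{2} = \frac{5}{2} - \left(\frac{9}{2} + \frac{A}{2}\right) = -2 - \frac{A}{2}$)
$K{\left(m \right)} = 2 m \left(9 + m\right)$
$o{\left(c,H \right)} = -4 + H \left(-2 - \frac{H}{2}\right)$ ($o{\left(c,H \right)} = -4 + \left(-2 - \frac{H}{2}\right) H = -4 + H \left(-2 - \frac{H}{2}\right)$)
$-116 + o{\left(9,-2 \right)} K{\left(3 \right)} = -116 + \left(-4 - - (4 - 2)\right) 2 \cdot 3 \left(9 + 3\right) = -116 + \left(-4 - \left(-1\right) 2\right) 2 \cdot 3 \cdot 12 = -116 + \left(-4 + 2\right) 72 = -116 - 144 = -260$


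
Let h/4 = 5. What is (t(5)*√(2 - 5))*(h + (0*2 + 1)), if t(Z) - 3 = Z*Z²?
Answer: 2688*I*√3 ≈ 4655.8*I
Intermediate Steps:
h = 20 (h = 4*5 = 20)
t(Z) = 3 + Z³ (t(Z) = 3 + Z*Z² = 3 + Z³)
(t(5)*√(2 - 5))*(h + (0*2 + 1)) = ((3 + 5³)*√(2 - 5))*(20 + (0*2 + 1)) = ((3 + 125)*√(-3))*(20 + (0 + 1)) = (128*(I*√3))*(20 + 1) = (128*I*√3)*21 = 2688*I*√3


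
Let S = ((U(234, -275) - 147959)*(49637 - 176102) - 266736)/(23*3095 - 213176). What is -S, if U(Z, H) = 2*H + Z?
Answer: 18751331139/141991 ≈ 1.3206e+5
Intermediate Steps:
U(Z, H) = Z + 2*H
S = -18751331139/141991 (S = (((234 + 2*(-275)) - 147959)*(49637 - 176102) - 266736)/(23*3095 - 213176) = (((234 - 550) - 147959)*(-126465) - 266736)/(71185 - 213176) = ((-316 - 147959)*(-126465) - 266736)/(-141991) = (-148275*(-126465) - 266736)*(-1/141991) = (18751597875 - 266736)*(-1/141991) = 18751331139*(-1/141991) = -18751331139/141991 ≈ -1.3206e+5)
-S = -1*(-18751331139/141991) = 18751331139/141991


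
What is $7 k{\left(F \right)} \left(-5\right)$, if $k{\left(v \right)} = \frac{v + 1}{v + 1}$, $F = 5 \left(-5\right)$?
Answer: $-35$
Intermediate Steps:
$F = -25$
$k{\left(v \right)} = 1$ ($k{\left(v \right)} = \frac{1 + v}{1 + v} = 1$)
$7 k{\left(F \right)} \left(-5\right) = 7 \cdot 1 \left(-5\right) = 7 \left(-5\right) = -35$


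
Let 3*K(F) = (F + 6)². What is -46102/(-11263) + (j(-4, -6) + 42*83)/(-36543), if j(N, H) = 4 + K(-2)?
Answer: 705144620/176393061 ≈ 3.9976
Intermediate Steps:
K(F) = (6 + F)²/3 (K(F) = (F + 6)²/3 = (6 + F)²/3)
j(N, H) = 28/3 (j(N, H) = 4 + (6 - 2)²/3 = 4 + (⅓)*4² = 4 + (⅓)*16 = 4 + 16/3 = 28/3)
-46102/(-11263) + (j(-4, -6) + 42*83)/(-36543) = -46102/(-11263) + (28/3 + 42*83)/(-36543) = -46102*(-1/11263) + (28/3 + 3486)*(-1/36543) = 6586/1609 + (10486/3)*(-1/36543) = 6586/1609 - 10486/109629 = 705144620/176393061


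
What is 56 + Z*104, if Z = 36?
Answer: 3800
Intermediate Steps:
56 + Z*104 = 56 + 36*104 = 56 + 3744 = 3800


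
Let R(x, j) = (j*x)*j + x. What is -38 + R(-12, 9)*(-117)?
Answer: 115090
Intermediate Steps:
R(x, j) = x + x*j² (R(x, j) = x*j² + x = x + x*j²)
-38 + R(-12, 9)*(-117) = -38 - 12*(1 + 9²)*(-117) = -38 - 12*(1 + 81)*(-117) = -38 - 12*82*(-117) = -38 - 984*(-117) = -38 + 115128 = 115090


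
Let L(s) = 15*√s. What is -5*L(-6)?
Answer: -75*I*√6 ≈ -183.71*I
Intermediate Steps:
-5*L(-6) = -75*√(-6) = -75*I*√6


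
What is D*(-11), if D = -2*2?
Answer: 44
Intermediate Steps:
D = -4
D*(-11) = -4*(-11) = 44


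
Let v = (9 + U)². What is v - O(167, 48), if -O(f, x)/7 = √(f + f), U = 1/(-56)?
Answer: 253009/3136 + 7*√334 ≈ 208.61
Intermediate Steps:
U = -1/56 ≈ -0.017857
v = 253009/3136 (v = (9 - 1/56)² = (503/56)² = 253009/3136 ≈ 80.679)
O(f, x) = -7*√2*√f (O(f, x) = -7*√(f + f) = -7*√2*√f)
v - O(167, 48) = 253009/3136 - (-7)*√2*√167 = 253009/3136 - (-7)*√334 = 253009/3136 + 7*√334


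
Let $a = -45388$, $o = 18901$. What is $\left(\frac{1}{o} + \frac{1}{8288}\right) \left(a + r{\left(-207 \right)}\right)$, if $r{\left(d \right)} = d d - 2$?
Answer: $- \frac{9869607}{22378784} \approx -0.44103$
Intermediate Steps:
$r{\left(d \right)} = -2 + d^{2}$ ($r{\left(d \right)} = d^{2} - 2 = -2 + d^{2}$)
$\left(\frac{1}{o} + \frac{1}{8288}\right) \left(a + r{\left(-207 \right)}\right) = \left(\frac{1}{18901} + \frac{1}{8288}\right) \left(-45388 - \left(2 - \left(-207\right)^{2}\right)\right) = \left(\frac{1}{18901} + \frac{1}{8288}\right) \left(-45388 + \left(-2 + 42849\right)\right) = \frac{27189 \left(-45388 + 42847\right)}{156651488} = \frac{27189}{156651488} \left(-2541\right) = - \frac{9869607}{22378784}$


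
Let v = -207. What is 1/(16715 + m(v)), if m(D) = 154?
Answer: 1/16869 ≈ 5.9280e-5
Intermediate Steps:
1/(16715 + m(v)) = 1/(16715 + 154) = 1/16869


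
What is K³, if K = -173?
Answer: -5177717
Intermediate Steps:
K³ = (-173)³ = -5177717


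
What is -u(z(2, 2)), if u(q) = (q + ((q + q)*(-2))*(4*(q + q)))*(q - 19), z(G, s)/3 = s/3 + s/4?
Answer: -24087/4 ≈ -6021.8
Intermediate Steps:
z(G, s) = 7*s/4 (z(G, s) = 3*(s/3 + s/4) = 3*(7*s/12) = 7*s/4)
u(q) = (-19 + q)*(q - 32*q**2) (u(q) = (q + ((2*q)*(-2))*(4*(2*q)))*(-19 + q) = (q + (-4*q)*(8*q))*(-19 + q) = (q - 32*q**2)*(-19 + q) = (-19 + q)*(q - 32*q**2))
-u(z(2, 2)) = -(7/4)*2*(-19 - 32*((7/4)*2)**2 + 609*((7/4)*2)) = -7*(-19 - 32*(7/2)**2 + 609*(7/2))/2 = -7*(-19 - 32*49/4 + 4263/2)/2 = -7*(-19 - 392 + 4263/2)/2 = -7*3441/(2*2) = -1*24087/4 = -24087/4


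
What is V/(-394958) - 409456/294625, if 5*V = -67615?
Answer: -157733708973/116364500750 ≈ -1.3555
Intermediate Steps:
V = -13523 (V = (⅕)*(-67615) = -13523)
V/(-394958) - 409456/294625 = -13523/(-394958) - 409456/294625 = -13523*(-1/394958) - 409456*1/294625 = 13523/394958 - 409456/294625 = -157733708973/116364500750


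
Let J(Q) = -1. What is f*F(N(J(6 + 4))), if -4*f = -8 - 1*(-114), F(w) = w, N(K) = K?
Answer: 53/2 ≈ 26.500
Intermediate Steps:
f = -53/2 (f = -(-8 - 1*(-114))/4 = -(-8 + 114)/4 = -¼*106 = -53/2 ≈ -26.500)
f*F(N(J(6 + 4))) = -53/2*(-1) = 53/2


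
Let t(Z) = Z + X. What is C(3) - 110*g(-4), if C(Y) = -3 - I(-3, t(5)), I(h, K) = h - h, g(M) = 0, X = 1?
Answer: -3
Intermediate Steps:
t(Z) = 1 + Z (t(Z) = Z + 1 = 1 + Z)
I(h, K) = 0
C(Y) = -3 (C(Y) = -3 - 1*0 = -3 + 0 = -3)
C(3) - 110*g(-4) = -3 - 110*0 = -3 + 0 = -3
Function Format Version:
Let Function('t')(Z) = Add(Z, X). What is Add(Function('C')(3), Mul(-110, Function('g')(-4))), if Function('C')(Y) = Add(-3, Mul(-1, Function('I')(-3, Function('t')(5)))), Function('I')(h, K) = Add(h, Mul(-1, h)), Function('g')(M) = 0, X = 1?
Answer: -3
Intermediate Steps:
Function('t')(Z) = Add(1, Z) (Function('t')(Z) = Add(Z, 1) = Add(1, Z))
Function('I')(h, K) = 0
Function('C')(Y) = -3 (Function('C')(Y) = Add(-3, Mul(-1, 0)) = Add(-3, 0) = -3)
Add(Function('C')(3), Mul(-110, Function('g')(-4))) = Add(-3, Mul(-110, 0)) = Add(-3, 0) = -3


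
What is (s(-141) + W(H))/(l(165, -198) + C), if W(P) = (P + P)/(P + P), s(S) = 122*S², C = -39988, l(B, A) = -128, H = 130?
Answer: -2425483/40116 ≈ -60.462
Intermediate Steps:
W(P) = 1 (W(P) = (2*P)/((2*P)) = (2*P)*(1/(2*P)) = 1)
(s(-141) + W(H))/(l(165, -198) + C) = (122*(-141)² + 1)/(-128 - 39988) = (122*19881 + 1)/(-40116) = (2425482 + 1)*(-1/40116) = 2425483*(-1/40116) = -2425483/40116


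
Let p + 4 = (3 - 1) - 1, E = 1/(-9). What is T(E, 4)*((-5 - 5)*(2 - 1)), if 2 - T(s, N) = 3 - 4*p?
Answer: 130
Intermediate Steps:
E = -1/9 ≈ -0.11111
p = -3 (p = -4 + ((3 - 1) - 1) = -4 + (2 - 1) = -4 + 1 = -3)
T(s, N) = -13 (T(s, N) = 2 - (3 - 4*(-3)) = 2 - (3 + 12) = 2 - 1*15 = 2 - 15 = -13)
T(E, 4)*((-5 - 5)*(2 - 1)) = -13*(-5 - 5)*(2 - 1) = -(-130) = -13*(-10) = 130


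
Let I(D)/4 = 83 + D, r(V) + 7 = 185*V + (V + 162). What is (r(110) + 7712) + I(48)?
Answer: 28851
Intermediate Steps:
r(V) = 155 + 186*V (r(V) = -7 + (185*V + (V + 162)) = -7 + (185*V + (162 + V)) = -7 + (162 + 186*V) = 155 + 186*V)
I(D) = 332 + 4*D (I(D) = 4*(83 + D) = 332 + 4*D)
(r(110) + 7712) + I(48) = ((155 + 186*110) + 7712) + (332 + 4*48) = ((155 + 20460) + 7712) + (332 + 192) = (20615 + 7712) + 524 = 28327 + 524 = 28851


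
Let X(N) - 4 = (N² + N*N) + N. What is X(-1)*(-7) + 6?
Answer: -29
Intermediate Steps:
X(N) = 4 + N + 2*N² (X(N) = 4 + ((N² + N*N) + N) = 4 + ((N² + N²) + N) = 4 + (2*N² + N) = 4 + (N + 2*N²) = 4 + N + 2*N²)
X(-1)*(-7) + 6 = (4 - 1 + 2*(-1)²)*(-7) + 6 = (4 - 1 + 2*1)*(-7) + 6 = (4 - 1 + 2)*(-7) + 6 = 5*(-7) + 6 = -35 + 6 = -29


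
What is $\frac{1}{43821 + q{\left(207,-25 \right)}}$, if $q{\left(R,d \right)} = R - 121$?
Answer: $\frac{1}{43907} \approx 2.2775 \cdot 10^{-5}$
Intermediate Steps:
$q{\left(R,d \right)} = -121 + R$
$\frac{1}{43821 + q{\left(207,-25 \right)}} = \frac{1}{43821 + \left(-121 + 207\right)} = \frac{1}{43821 + 86} = \frac{1}{43907}$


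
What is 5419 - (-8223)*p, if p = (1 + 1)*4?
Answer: 71203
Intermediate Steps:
p = 8 (p = 2*4 = 8)
5419 - (-8223)*p = 5419 - (-8223)*8 = 5419 - 1*(-65784) = 5419 + 65784 = 71203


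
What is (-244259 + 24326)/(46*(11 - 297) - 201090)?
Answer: 219933/214246 ≈ 1.0265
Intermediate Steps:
(-244259 + 24326)/(46*(11 - 297) - 201090) = -219933/(46*(-286) - 201090) = -219933/(-13156 - 201090) = -219933/(-214246) = -219933*(-1/214246) = 219933/214246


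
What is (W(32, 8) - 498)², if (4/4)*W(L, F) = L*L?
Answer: 276676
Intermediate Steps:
W(L, F) = L² (W(L, F) = L*L = L²)
(W(32, 8) - 498)² = (32² - 498)² = (1024 - 498)² = 526² = 276676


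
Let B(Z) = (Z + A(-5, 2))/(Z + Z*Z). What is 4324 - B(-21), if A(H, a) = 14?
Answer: 259441/60 ≈ 4324.0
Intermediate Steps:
B(Z) = (14 + Z)/(Z + Z²) (B(Z) = (Z + 14)/(Z + Z*Z) = (14 + Z)/(Z + Z²))
4324 - B(-21) = 4324 - (14 - 21)/((-21)*(1 - 21)) = 4324 - (-1)*(-7)/(21*(-20)) = 4324 - (-1)*(-1)*(-7)/(21*20) = 4324 - 1*(-1/60) = 4324 + 1/60 = 259441/60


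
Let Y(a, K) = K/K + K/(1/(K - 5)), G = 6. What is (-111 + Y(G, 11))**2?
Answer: 1936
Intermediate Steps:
Y(a, K) = 1 + K*(-5 + K) (Y(a, K) = 1 + K/(1/(-5 + K)) = 1 + K*(-5 + K))
(-111 + Y(G, 11))**2 = (-111 + (1 + 11**2 - 5*11))**2 = (-111 + (1 + 121 - 55))**2 = (-111 + 67)**2 = (-44)**2 = 1936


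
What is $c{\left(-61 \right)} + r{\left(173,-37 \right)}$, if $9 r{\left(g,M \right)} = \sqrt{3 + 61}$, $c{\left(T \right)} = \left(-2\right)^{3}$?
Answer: $- \frac{64}{9} \approx -7.1111$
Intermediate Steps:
$c{\left(T \right)} = -8$
$r{\left(g,M \right)} = \frac{8}{9}$ ($r{\left(g,M \right)} = \frac{\sqrt{3 + 61}}{9} = \frac{\sqrt{64}}{9} = \frac{1}{9} \cdot 8 = \frac{8}{9}$)
$c{\left(-61 \right)} + r{\left(173,-37 \right)} = -8 + \frac{8}{9} = - \frac{64}{9}$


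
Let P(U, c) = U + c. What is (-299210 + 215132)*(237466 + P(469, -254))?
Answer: -19983743118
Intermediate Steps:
(-299210 + 215132)*(237466 + P(469, -254)) = (-299210 + 215132)*(237466 + (469 - 254)) = -84078*(237466 + 215) = -84078*237681 = -19983743118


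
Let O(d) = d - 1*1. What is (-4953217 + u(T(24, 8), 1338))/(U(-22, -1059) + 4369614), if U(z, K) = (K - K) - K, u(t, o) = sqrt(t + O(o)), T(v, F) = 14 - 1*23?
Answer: -4953217/4370673 + 4*sqrt(83)/4370673 ≈ -1.1333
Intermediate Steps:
T(v, F) = -9 (T(v, F) = 14 - 23 = -9)
O(d) = -1 + d (O(d) = d - 1 = -1 + d)
u(t, o) = sqrt(-1 + o + t) (u(t, o) = sqrt(t + (-1 + o)) = sqrt(-1 + o + t))
U(z, K) = -K (U(z, K) = 0 - K = -K)
(-4953217 + u(T(24, 8), 1338))/(U(-22, -1059) + 4369614) = (-4953217 + sqrt(-1 + 1338 - 9))/(-1*(-1059) + 4369614) = (-4953217 + sqrt(1328))/(1059 + 4369614) = (-4953217 + 4*sqrt(83))/4370673 = (-4953217 + 4*sqrt(83))*(1/4370673) = -4953217/4370673 + 4*sqrt(83)/4370673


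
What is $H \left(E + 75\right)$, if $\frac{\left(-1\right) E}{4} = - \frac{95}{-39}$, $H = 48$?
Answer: $\frac{40720}{13} \approx 3132.3$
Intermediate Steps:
$E = - \frac{380}{39}$ ($E = - 4 \left(- \frac{95}{-39}\right) = - 4 \left(\left(-95\right) \left(- \frac{1}{39}\right)\right) = \left(-4\right) \frac{95}{39} = - \frac{380}{39} \approx -9.7436$)
$H \left(E + 75\right) = 48 \left(- \frac{380}{39} + 75\right) = 48 \cdot \frac{2545}{39} = \frac{40720}{13}$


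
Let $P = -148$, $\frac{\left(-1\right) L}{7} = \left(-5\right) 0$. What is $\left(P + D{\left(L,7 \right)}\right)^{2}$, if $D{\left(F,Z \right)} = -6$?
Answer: $23716$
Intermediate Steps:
$L = 0$ ($L = - 7 \left(\left(-5\right) 0\right) = \left(-7\right) 0 = 0$)
$\left(P + D{\left(L,7 \right)}\right)^{2} = \left(-148 - 6\right)^{2} = \left(-154\right)^{2} = 23716$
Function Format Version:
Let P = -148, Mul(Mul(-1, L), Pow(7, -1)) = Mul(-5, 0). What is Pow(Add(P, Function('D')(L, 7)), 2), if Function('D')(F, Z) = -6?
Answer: 23716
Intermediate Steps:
L = 0 (L = Mul(-7, Mul(-5, 0)) = Mul(-7, 0) = 0)
Pow(Add(P, Function('D')(L, 7)), 2) = Pow(Add(-148, -6), 2) = Pow(-154, 2) = 23716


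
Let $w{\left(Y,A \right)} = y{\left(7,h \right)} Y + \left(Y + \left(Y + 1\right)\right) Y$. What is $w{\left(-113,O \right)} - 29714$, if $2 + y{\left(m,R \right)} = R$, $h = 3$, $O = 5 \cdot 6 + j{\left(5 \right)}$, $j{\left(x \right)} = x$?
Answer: $-4402$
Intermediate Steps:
$O = 35$ ($O = 5 \cdot 6 + 5 = 30 + 5 = 35$)
$y{\left(m,R \right)} = -2 + R$
$w{\left(Y,A \right)} = Y + Y \left(1 + 2 Y\right)$ ($w{\left(Y,A \right)} = \left(-2 + 3\right) Y + \left(Y + \left(Y + 1\right)\right) Y = 1 Y + \left(Y + \left(1 + Y\right)\right) Y = Y + \left(1 + 2 Y\right) Y = Y + Y \left(1 + 2 Y\right)$)
$w{\left(-113,O \right)} - 29714 = 2 \left(-113\right) \left(1 - 113\right) - 29714 = 2 \left(-113\right) \left(-112\right) - 29714 = 25312 - 29714 = -4402$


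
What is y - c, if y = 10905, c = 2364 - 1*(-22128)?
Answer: -13587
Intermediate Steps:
c = 24492 (c = 2364 + 22128 = 24492)
y - c = 10905 - 1*24492 = 10905 - 24492 = -13587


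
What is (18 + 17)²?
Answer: 1225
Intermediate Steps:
(18 + 17)² = 35² = 1225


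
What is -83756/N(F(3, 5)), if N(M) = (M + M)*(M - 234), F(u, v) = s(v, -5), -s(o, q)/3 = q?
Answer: 41878/3285 ≈ 12.748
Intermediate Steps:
s(o, q) = -3*q
F(u, v) = 15 (F(u, v) = -3*(-5) = 15)
N(M) = 2*M*(-234 + M) (N(M) = (2*M)*(-234 + M) = 2*M*(-234 + M))
-83756/N(F(3, 5)) = -83756*1/(30*(-234 + 15)) = -83756/(2*15*(-219)) = -83756/(-6570) = -83756*(-1/6570) = 41878/3285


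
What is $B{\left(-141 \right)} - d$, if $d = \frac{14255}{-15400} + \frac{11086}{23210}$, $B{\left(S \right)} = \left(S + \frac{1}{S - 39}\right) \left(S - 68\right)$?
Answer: $\frac{172371235103}{5848920} \approx 29471.0$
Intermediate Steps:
$B{\left(S \right)} = \left(-68 + S\right) \left(S + \frac{1}{-39 + S}\right)$ ($B{\left(S \right)} = \left(S + \frac{1}{-39 + S}\right) \left(-68 + S\right) = \left(-68 + S\right) \left(S + \frac{1}{-39 + S}\right)$)
$d = - \frac{291153}{649880}$ ($d = 14255 \left(- \frac{1}{15400}\right) + 11086 \cdot \frac{1}{23210} = - \frac{2851}{3080} + \frac{5543}{11605} = - \frac{291153}{649880} \approx -0.44801$)
$B{\left(-141 \right)} - d = \frac{-68 + \left(-141\right)^{3} - 107 \left(-141\right)^{2} + 2653 \left(-141\right)}{-39 - 141} - - \frac{291153}{649880} = \frac{-68 - 2803221 - 2127267 - 374073}{-180} + \frac{291153}{649880} = - \frac{-68 - 2803221 - 2127267 - 374073}{180} + \frac{291153}{649880} = \left(- \frac{1}{180}\right) \left(-5304629\right) + \frac{291153}{649880} = \frac{5304629}{180} + \frac{291153}{649880} = \frac{172371235103}{5848920}$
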